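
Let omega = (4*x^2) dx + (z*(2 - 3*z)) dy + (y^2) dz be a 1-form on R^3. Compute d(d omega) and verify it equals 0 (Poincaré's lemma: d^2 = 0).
d(d omega) = 0

Step 1: d omega = sum_{i<j} (∂f_j/∂x_i - ∂f_i/∂x_j) dx_i ∧ dx_j:
  coeff of dx ∧ dy: 0
  coeff of dx ∧ dz: 0
  coeff of dy ∧ dz: 2*y + 6*z - 2
Step 2: Apply d again to each 2-form coefficient. The only possible 3-form in R^3 is dx ∧ dy ∧ dz, with coefficient
  ∂(coeff of dy∧dz)/∂x - ∂(coeff of dx∧dz)/∂y + ∂(coeff of dx∧dy)/∂z
  = ∂/∂x (2*y + 6*z - 2) - ∂/∂y (0) + ∂/∂z (0).
Each of these terms simplifies to sums of mixed partials that cancel in pairs. The result is 0 (by equality of mixed partials for smooth functions — Schwarz / Clairaut).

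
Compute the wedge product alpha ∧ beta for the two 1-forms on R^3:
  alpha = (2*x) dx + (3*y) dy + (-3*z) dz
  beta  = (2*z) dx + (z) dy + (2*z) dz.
alpha ∧ beta = (2*z*(x - 3*y)) dx ∧ dy + (2*z*(2*x + 3*z)) dx ∧ dz + (3*z*(2*y + z)) dy ∧ dz

Distribute the wedge, using dx_i ∧ dx_j = -dx_j ∧ dx_i and dx_i ∧ dx_i = 0. For each pair (i, j) with i < j, the coefficient of dx_i ∧ dx_j in alpha ∧ beta is (alpha_i * beta_j - alpha_j * beta_i). Collecting: alpha ∧ beta = (2*z*(x - 3*y)) dx ∧ dy + (2*z*(2*x + 3*z)) dx ∧ dz + (3*z*(2*y + z)) dy ∧ dz.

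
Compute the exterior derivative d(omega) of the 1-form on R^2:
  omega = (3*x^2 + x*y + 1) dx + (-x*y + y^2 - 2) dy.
d(omega) = (-x - y) dx ∧ dy

For a 1-form omega = sum_i f_i dx_i, the exterior derivative is
  d(omega) = sum_{i < j} (∂f_j/∂x_i - ∂f_i/∂x_j) dx_i ∧ dx_j.
  coefficient of dx ∧ dy: ∂f_2/∂x - ∂f_1/∂y = ∂(-x*y + y^2 - 2)/∂x - ∂(3*x^2 + x*y + 1)/∂y = -x - y
Assembling: d(omega) = (-x - y) dx ∧ dy.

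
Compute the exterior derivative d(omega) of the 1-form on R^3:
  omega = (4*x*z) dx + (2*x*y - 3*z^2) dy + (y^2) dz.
d(omega) = (2*y) dx ∧ dy + (-4*x) dx ∧ dz + (2*y + 6*z) dy ∧ dz

For a 1-form omega = sum_i f_i dx_i, the exterior derivative is
  d(omega) = sum_{i < j} (∂f_j/∂x_i - ∂f_i/∂x_j) dx_i ∧ dx_j.
  coefficient of dx ∧ dy: ∂f_2/∂x - ∂f_1/∂y = ∂(2*x*y - 3*z^2)/∂x - ∂(4*x*z)/∂y = 2*y
  coefficient of dx ∧ dz: ∂f_3/∂x - ∂f_1/∂z = ∂(y^2)/∂x - ∂(4*x*z)/∂z = -4*x
  coefficient of dy ∧ dz: ∂f_3/∂y - ∂f_2/∂z = ∂(y^2)/∂y - ∂(2*x*y - 3*z^2)/∂z = 2*y + 6*z
Assembling: d(omega) = (2*y) dx ∧ dy + (-4*x) dx ∧ dz + (2*y + 6*z) dy ∧ dz.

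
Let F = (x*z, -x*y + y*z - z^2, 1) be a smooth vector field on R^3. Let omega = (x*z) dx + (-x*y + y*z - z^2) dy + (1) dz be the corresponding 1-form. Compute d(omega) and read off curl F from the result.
d(omega) = (-y + 2*z) dy ∧ dz + (x) dz ∧ dx + (-y) dx ∧ dy; curl F = (-y + 2*z, x, -y)

d omega = sum_{i<j} (∂f_j/∂x_i - ∂f_i/∂x_j) dx_i ∧ dx_j. Under the identification (dy ∧ dz, dz ∧ dx, dx ∧ dy) ↔ (e_x, e_y, e_z), the coefficients are exactly the components of curl F. Compute:
  ∂R/∂y - ∂Q/∂z = (0) - (y - 2*z) = -y + 2*z
  ∂P/∂z - ∂R/∂x = (x) - (0) = x
  ∂Q/∂x - ∂P/∂y = (-y) - (0) = -y.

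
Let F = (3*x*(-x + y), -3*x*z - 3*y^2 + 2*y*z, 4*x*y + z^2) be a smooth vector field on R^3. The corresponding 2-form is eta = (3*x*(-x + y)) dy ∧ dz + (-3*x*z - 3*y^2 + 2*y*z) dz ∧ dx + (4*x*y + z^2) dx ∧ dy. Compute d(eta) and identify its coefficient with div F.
d(eta) = (-6*x - 3*y + 4*z) dx ∧ dy ∧ dz; div F = -6*x - 3*y + 4*z

For a 2-form in R^3 of the form above, applying d gives a 3-form with coefficient ∂P/∂x + ∂Q/∂y + ∂R/∂z:
  ∂P/∂x = -6*x + 3*y
  ∂Q/∂y = -6*y + 2*z
  ∂R/∂z = 2*z
Sum = -6*x - 3*y + 4*z, which is exactly div F.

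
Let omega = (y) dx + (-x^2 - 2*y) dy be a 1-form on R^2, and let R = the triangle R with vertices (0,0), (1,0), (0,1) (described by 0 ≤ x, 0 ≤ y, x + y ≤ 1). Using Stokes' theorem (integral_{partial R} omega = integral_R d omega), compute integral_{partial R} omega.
integral_(partial R) omega = -5/6

Stokes: integral_partial_R omega = integral_R d omega with d omega = (∂Q/∂x - ∂P/∂y) dx ∧ dy.
  ∂Q/∂x = -2*x
  ∂P/∂y = 1
  integrand = ∂Q/∂x - ∂P/∂y = -2*x - 1.
Integrating over R: integral_0^1 integral_0^{1-x} (-2*x - 1) dy dx = -5/6.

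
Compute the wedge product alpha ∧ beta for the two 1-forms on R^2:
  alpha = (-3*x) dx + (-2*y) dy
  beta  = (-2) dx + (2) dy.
alpha ∧ beta = (-6*x - 4*y) dx ∧ dy

Distribute the wedge, using dx_i ∧ dx_j = -dx_j ∧ dx_i and dx_i ∧ dx_i = 0. For each pair (i, j) with i < j, the coefficient of dx_i ∧ dx_j in alpha ∧ beta is (alpha_i * beta_j - alpha_j * beta_i). Collecting: alpha ∧ beta = (-6*x - 4*y) dx ∧ dy.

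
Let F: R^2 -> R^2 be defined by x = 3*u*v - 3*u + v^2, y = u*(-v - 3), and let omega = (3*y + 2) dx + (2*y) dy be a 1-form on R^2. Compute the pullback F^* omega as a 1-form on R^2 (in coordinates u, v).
F^* omega = (-7*u*v^2 - 6*u*v + 45*u + 6*v - 6) du + (-7*u^2*v - 21*u^2 - 6*u*v^2 - 18*u*v + 6*u + 4*v) dv

Using F^*(f dg) = (f ∘ F) d(g ∘ F), substitute each coordinate x_i by F_i(u, v) in f_i, and replace dx_i by d F_i = (∂F_i/∂u) du + (∂F_i/∂v) dv.
  For the x component: f_1(F) = -3*u*v - 9*u + 2; d F_1 = (3*v - 3) du + (3*u + 2*v) dv
  For the y component: f_2(F) = 2*u*(-v - 3); d F_2 = (-v - 3) du + (-u) dv
Combining and collecting du, dv coefficients:
  coeff of du: -7*u*v^2 - 6*u*v + 45*u + 6*v - 6
  coeff of dv: -7*u^2*v - 21*u^2 - 6*u*v^2 - 18*u*v + 6*u + 4*v
F^* omega = (-7*u*v^2 - 6*u*v + 45*u + 6*v - 6) du + (-7*u^2*v - 21*u^2 - 6*u*v^2 - 18*u*v + 6*u + 4*v) dv.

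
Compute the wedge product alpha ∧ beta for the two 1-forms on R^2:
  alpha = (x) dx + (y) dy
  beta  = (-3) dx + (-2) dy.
alpha ∧ beta = (-2*x + 3*y) dx ∧ dy

Distribute the wedge, using dx_i ∧ dx_j = -dx_j ∧ dx_i and dx_i ∧ dx_i = 0. For each pair (i, j) with i < j, the coefficient of dx_i ∧ dx_j in alpha ∧ beta is (alpha_i * beta_j - alpha_j * beta_i). Collecting: alpha ∧ beta = (-2*x + 3*y) dx ∧ dy.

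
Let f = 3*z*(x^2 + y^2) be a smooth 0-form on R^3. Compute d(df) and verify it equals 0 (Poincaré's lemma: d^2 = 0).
d(df) = 0

Step 1: df = sum_i (∂f/∂x_i) dx_i = (6*x*z) dx + (6*y*z) dy + (3*x^2 + 3*y^2) dz.
Step 2: Apply d again. Using the 1-form formula, the coefficient of dx ∧ dy in d(df) is ∂^2 f/∂x ∂y - ∂^2 f/∂y ∂x = (0) - (0) = 0 (equality of mixed partials for smooth f).
Similarly for dx ∧ dz and dy ∧ dz — all coefficients vanish. So d(df) = 0.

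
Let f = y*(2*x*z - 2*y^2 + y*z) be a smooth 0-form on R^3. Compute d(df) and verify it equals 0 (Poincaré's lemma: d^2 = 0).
d(df) = 0

Step 1: df = sum_i (∂f/∂x_i) dx_i = (2*y*z) dx + (2*x*z - 6*y^2 + 2*y*z) dy + (y*(2*x + y)) dz.
Step 2: Apply d again. Using the 1-form formula, the coefficient of dx ∧ dy in d(df) is ∂^2 f/∂x ∂y - ∂^2 f/∂y ∂x = (2*z) - (2*z) = 0 (equality of mixed partials for smooth f).
Similarly for dx ∧ dz and dy ∧ dz — all coefficients vanish. So d(df) = 0.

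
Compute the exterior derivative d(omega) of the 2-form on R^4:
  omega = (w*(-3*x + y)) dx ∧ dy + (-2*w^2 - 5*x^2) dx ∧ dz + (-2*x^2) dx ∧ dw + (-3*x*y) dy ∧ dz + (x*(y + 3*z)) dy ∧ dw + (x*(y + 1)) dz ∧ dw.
d(omega) = (-3*x + 2*y + 3*z) dx ∧ dy ∧ dw + (-4*w + y + 1) dx ∧ dz ∧ dw + (-3*y) dx ∧ dy ∧ dz + (-2*x) dy ∧ dz ∧ dw

For a 2-form omega = sum_{i<j} g_{ij} dx_i ∧ dx_j, the exterior derivative is
  d(omega) = sum_{i<j} d(g_{ij}) ∧ dx_i ∧ dx_j = sum_{i<j, k} (∂g_{ij}/∂x_k) dx_k ∧ dx_i ∧ dx_j.
Expand each term, using dx_k ∧ dx_i ∧ dx_j = sgn(permutation) dx_{(a)} ∧ dx_{(b)} ∧ dx_{(c)} with (a < b < c) sorted:
  d(w*(-3*x + y)) includes (∂/∂w)(w*(-3*x + y)) dw = (-3*x + y) dw, which multiplied by dx ∧ dy gives (-3*x + y) dx ∧ dy ∧ dw
  d(-2*w^2 - 5*x^2) includes (∂/∂w)(-2*w^2 - 5*x^2) dw = (-4*w) dw, which multiplied by dx ∧ dz gives (-4*w) dx ∧ dz ∧ dw
  d(-3*x*y) includes (∂/∂x)(-3*x*y) dx = (-3*y) dx, which multiplied by dy ∧ dz gives (-3*y) dx ∧ dy ∧ dz
  d(x*(y + 3*z)) includes (∂/∂x)(x*(y + 3*z)) dx = (y + 3*z) dx, which multiplied by dy ∧ dw gives (y + 3*z) dx ∧ dy ∧ dw
  d(x*(y + 3*z)) includes (∂/∂z)(x*(y + 3*z)) dz = (3*x) dz, which multiplied by dy ∧ dw gives (-3*x) dy ∧ dz ∧ dw
  d(x*(y + 1)) includes (∂/∂x)(x*(y + 1)) dx = (y + 1) dx, which multiplied by dz ∧ dw gives (y + 1) dx ∧ dz ∧ dw
  d(x*(y + 1)) includes (∂/∂y)(x*(y + 1)) dy = (x) dy, which multiplied by dz ∧ dw gives (x) dy ∧ dz ∧ dw
Collecting like 3-forms: d(omega) = (-3*x + 2*y + 3*z) dx ∧ dy ∧ dw + (-4*w + y + 1) dx ∧ dz ∧ dw + (-3*y) dx ∧ dy ∧ dz + (-2*x) dy ∧ dz ∧ dw.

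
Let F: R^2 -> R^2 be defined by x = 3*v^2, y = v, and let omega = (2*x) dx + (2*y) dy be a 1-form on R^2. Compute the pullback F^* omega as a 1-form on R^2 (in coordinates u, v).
F^* omega = (36*v^3 + 2*v) dv

Using F^*(f dg) = (f ∘ F) d(g ∘ F), substitute each coordinate x_i by F_i(u, v) in f_i, and replace dx_i by d F_i = (∂F_i/∂u) du + (∂F_i/∂v) dv.
  For the x component: f_1(F) = 6*v^2; d F_1 = (0) du + (6*v) dv
  For the y component: f_2(F) = 2*v; d F_2 = (0) du + (1) dv
Combining and collecting du, dv coefficients:
  coeff of du: 0
  coeff of dv: 36*v^3 + 2*v
F^* omega = (36*v^3 + 2*v) dv.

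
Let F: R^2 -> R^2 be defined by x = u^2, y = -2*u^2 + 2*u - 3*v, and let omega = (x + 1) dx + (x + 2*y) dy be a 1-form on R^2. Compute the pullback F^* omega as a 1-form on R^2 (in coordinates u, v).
F^* omega = (14*u^3 - 22*u^2 + 24*u*v + 10*u - 12*v) du + (9*u^2 - 12*u + 18*v) dv

Using F^*(f dg) = (f ∘ F) d(g ∘ F), substitute each coordinate x_i by F_i(u, v) in f_i, and replace dx_i by d F_i = (∂F_i/∂u) du + (∂F_i/∂v) dv.
  For the x component: f_1(F) = u^2 + 1; d F_1 = (2*u) du + (0) dv
  For the y component: f_2(F) = -3*u^2 + 4*u - 6*v; d F_2 = (2 - 4*u) du + (-3) dv
Combining and collecting du, dv coefficients:
  coeff of du: 14*u^3 - 22*u^2 + 24*u*v + 10*u - 12*v
  coeff of dv: 9*u^2 - 12*u + 18*v
F^* omega = (14*u^3 - 22*u^2 + 24*u*v + 10*u - 12*v) du + (9*u^2 - 12*u + 18*v) dv.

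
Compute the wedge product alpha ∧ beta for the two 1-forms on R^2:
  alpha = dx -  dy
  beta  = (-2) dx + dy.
alpha ∧ beta = (-1) dx ∧ dy

Distribute the wedge, using dx_i ∧ dx_j = -dx_j ∧ dx_i and dx_i ∧ dx_i = 0. For each pair (i, j) with i < j, the coefficient of dx_i ∧ dx_j in alpha ∧ beta is (alpha_i * beta_j - alpha_j * beta_i). Collecting: alpha ∧ beta = (-1) dx ∧ dy.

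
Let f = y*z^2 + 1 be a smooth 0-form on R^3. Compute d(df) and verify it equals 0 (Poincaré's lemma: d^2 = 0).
d(df) = 0

Step 1: df = sum_i (∂f/∂x_i) dx_i = (0) dx + (z^2) dy + (2*y*z) dz.
Step 2: Apply d again. Using the 1-form formula, the coefficient of dx ∧ dy in d(df) is ∂^2 f/∂x ∂y - ∂^2 f/∂y ∂x = (0) - (0) = 0 (equality of mixed partials for smooth f).
Similarly for dx ∧ dz and dy ∧ dz — all coefficients vanish. So d(df) = 0.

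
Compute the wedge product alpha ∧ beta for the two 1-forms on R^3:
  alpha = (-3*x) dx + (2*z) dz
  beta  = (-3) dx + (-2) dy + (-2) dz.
alpha ∧ beta = (6*x) dx ∧ dy + (6*x + 6*z) dx ∧ dz + (4*z) dy ∧ dz

Distribute the wedge, using dx_i ∧ dx_j = -dx_j ∧ dx_i and dx_i ∧ dx_i = 0. For each pair (i, j) with i < j, the coefficient of dx_i ∧ dx_j in alpha ∧ beta is (alpha_i * beta_j - alpha_j * beta_i). Collecting: alpha ∧ beta = (6*x) dx ∧ dy + (6*x + 6*z) dx ∧ dz + (4*z) dy ∧ dz.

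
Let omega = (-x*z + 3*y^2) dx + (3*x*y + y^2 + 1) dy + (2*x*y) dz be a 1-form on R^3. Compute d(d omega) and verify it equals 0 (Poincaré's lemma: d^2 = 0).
d(d omega) = 0

Step 1: d omega = sum_{i<j} (∂f_j/∂x_i - ∂f_i/∂x_j) dx_i ∧ dx_j:
  coeff of dx ∧ dy: -3*y
  coeff of dx ∧ dz: x + 2*y
  coeff of dy ∧ dz: 2*x
Step 2: Apply d again to each 2-form coefficient. The only possible 3-form in R^3 is dx ∧ dy ∧ dz, with coefficient
  ∂(coeff of dy∧dz)/∂x - ∂(coeff of dx∧dz)/∂y + ∂(coeff of dx∧dy)/∂z
  = ∂/∂x (2*x) - ∂/∂y (x + 2*y) + ∂/∂z (-3*y).
Each of these terms simplifies to sums of mixed partials that cancel in pairs. The result is 0 (by equality of mixed partials for smooth functions — Schwarz / Clairaut).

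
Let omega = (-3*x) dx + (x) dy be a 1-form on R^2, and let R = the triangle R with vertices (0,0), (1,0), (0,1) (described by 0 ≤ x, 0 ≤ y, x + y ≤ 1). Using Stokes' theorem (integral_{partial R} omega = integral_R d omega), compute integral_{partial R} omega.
integral_(partial R) omega = 1/2

Stokes: integral_partial_R omega = integral_R d omega with d omega = (∂Q/∂x - ∂P/∂y) dx ∧ dy.
  ∂Q/∂x = 1
  ∂P/∂y = 0
  integrand = ∂Q/∂x - ∂P/∂y = 1.
Integrating over R: integral_0^1 integral_0^{1-x} (1) dy dx = 1/2.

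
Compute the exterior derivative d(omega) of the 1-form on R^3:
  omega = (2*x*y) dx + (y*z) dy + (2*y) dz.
d(omega) = (-2*x) dx ∧ dy + (2 - y) dy ∧ dz

For a 1-form omega = sum_i f_i dx_i, the exterior derivative is
  d(omega) = sum_{i < j} (∂f_j/∂x_i - ∂f_i/∂x_j) dx_i ∧ dx_j.
  coefficient of dx ∧ dy: ∂f_2/∂x - ∂f_1/∂y = ∂(y*z)/∂x - ∂(2*x*y)/∂y = -2*x
  coefficient of dy ∧ dz: ∂f_3/∂y - ∂f_2/∂z = ∂(2*y)/∂y - ∂(y*z)/∂z = 2 - y
Assembling: d(omega) = (-2*x) dx ∧ dy + (2 - y) dy ∧ dz.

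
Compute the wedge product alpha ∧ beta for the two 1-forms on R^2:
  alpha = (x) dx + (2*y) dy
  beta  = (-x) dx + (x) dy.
alpha ∧ beta = (x*(x + 2*y)) dx ∧ dy

Distribute the wedge, using dx_i ∧ dx_j = -dx_j ∧ dx_i and dx_i ∧ dx_i = 0. For each pair (i, j) with i < j, the coefficient of dx_i ∧ dx_j in alpha ∧ beta is (alpha_i * beta_j - alpha_j * beta_i). Collecting: alpha ∧ beta = (x*(x + 2*y)) dx ∧ dy.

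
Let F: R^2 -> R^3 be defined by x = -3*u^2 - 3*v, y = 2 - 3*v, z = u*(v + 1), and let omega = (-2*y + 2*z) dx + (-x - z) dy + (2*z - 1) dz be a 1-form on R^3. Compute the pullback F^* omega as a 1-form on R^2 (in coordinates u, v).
F^* omega = (-12*u^2*v - 12*u^2 + 2*u*v^2 - 32*u*v + 26*u - v - 1) du + (2*u^2*v - 7*u^2 - 3*u*v - 4*u - 27*v + 12) dv

Using F^*(f dg) = (f ∘ F) d(g ∘ F), substitute each coordinate x_i by F_i(u, v) in f_i, and replace dx_i by d F_i = (∂F_i/∂u) du + (∂F_i/∂v) dv.
  For the x component: f_1(F) = 2*u*v + 2*u + 6*v - 4; d F_1 = (-6*u) du + (-3) dv
  For the y component: f_2(F) = 3*u^2 - u*v - u + 3*v; d F_2 = (0) du + (-3) dv
  For the z component: f_3(F) = 2*u*v + 2*u - 1; d F_3 = (v + 1) du + (u) dv
Combining and collecting du, dv coefficients:
  coeff of du: -12*u^2*v - 12*u^2 + 2*u*v^2 - 32*u*v + 26*u - v - 1
  coeff of dv: 2*u^2*v - 7*u^2 - 3*u*v - 4*u - 27*v + 12
F^* omega = (-12*u^2*v - 12*u^2 + 2*u*v^2 - 32*u*v + 26*u - v - 1) du + (2*u^2*v - 7*u^2 - 3*u*v - 4*u - 27*v + 12) dv.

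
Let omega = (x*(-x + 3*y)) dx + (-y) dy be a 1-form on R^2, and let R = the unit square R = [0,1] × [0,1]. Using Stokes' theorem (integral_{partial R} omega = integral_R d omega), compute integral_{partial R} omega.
integral_(partial R) omega = -3/2

Stokes: integral_partial_R omega = integral_R d omega with d omega = (∂Q/∂x - ∂P/∂y) dx ∧ dy.
  ∂Q/∂x = 0
  ∂P/∂y = 3*x
  integrand = ∂Q/∂x - ∂P/∂y = -3*x.
Integrating over R: integral_0^1 integral_0^1 (-3*x) dx dy = -3/2.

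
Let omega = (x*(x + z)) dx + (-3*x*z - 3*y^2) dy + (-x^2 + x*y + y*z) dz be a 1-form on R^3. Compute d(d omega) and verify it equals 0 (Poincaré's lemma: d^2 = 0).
d(d omega) = 0

Step 1: d omega = sum_{i<j} (∂f_j/∂x_i - ∂f_i/∂x_j) dx_i ∧ dx_j:
  coeff of dx ∧ dy: -3*z
  coeff of dx ∧ dz: -3*x + y
  coeff of dy ∧ dz: 4*x + z
Step 2: Apply d again to each 2-form coefficient. The only possible 3-form in R^3 is dx ∧ dy ∧ dz, with coefficient
  ∂(coeff of dy∧dz)/∂x - ∂(coeff of dx∧dz)/∂y + ∂(coeff of dx∧dy)/∂z
  = ∂/∂x (4*x + z) - ∂/∂y (-3*x + y) + ∂/∂z (-3*z).
Each of these terms simplifies to sums of mixed partials that cancel in pairs. The result is 0 (by equality of mixed partials for smooth functions — Schwarz / Clairaut).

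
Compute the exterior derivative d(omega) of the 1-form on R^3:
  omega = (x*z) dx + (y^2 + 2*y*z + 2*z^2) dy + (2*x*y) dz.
d(omega) = (-x + 2*y) dx ∧ dz + (2*x - 2*y - 4*z) dy ∧ dz

For a 1-form omega = sum_i f_i dx_i, the exterior derivative is
  d(omega) = sum_{i < j} (∂f_j/∂x_i - ∂f_i/∂x_j) dx_i ∧ dx_j.
  coefficient of dx ∧ dz: ∂f_3/∂x - ∂f_1/∂z = ∂(2*x*y)/∂x - ∂(x*z)/∂z = -x + 2*y
  coefficient of dy ∧ dz: ∂f_3/∂y - ∂f_2/∂z = ∂(2*x*y)/∂y - ∂(y^2 + 2*y*z + 2*z^2)/∂z = 2*x - 2*y - 4*z
Assembling: d(omega) = (-x + 2*y) dx ∧ dz + (2*x - 2*y - 4*z) dy ∧ dz.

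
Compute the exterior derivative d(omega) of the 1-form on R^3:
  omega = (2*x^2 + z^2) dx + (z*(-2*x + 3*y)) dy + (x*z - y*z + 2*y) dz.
d(omega) = (-2*z) dx ∧ dy + (-z) dx ∧ dz + (2*x - 3*y - z + 2) dy ∧ dz

For a 1-form omega = sum_i f_i dx_i, the exterior derivative is
  d(omega) = sum_{i < j} (∂f_j/∂x_i - ∂f_i/∂x_j) dx_i ∧ dx_j.
  coefficient of dx ∧ dy: ∂f_2/∂x - ∂f_1/∂y = ∂(z*(-2*x + 3*y))/∂x - ∂(2*x^2 + z^2)/∂y = -2*z
  coefficient of dx ∧ dz: ∂f_3/∂x - ∂f_1/∂z = ∂(x*z - y*z + 2*y)/∂x - ∂(2*x^2 + z^2)/∂z = -z
  coefficient of dy ∧ dz: ∂f_3/∂y - ∂f_2/∂z = ∂(x*z - y*z + 2*y)/∂y - ∂(z*(-2*x + 3*y))/∂z = 2*x - 3*y - z + 2
Assembling: d(omega) = (-2*z) dx ∧ dy + (-z) dx ∧ dz + (2*x - 3*y - z + 2) dy ∧ dz.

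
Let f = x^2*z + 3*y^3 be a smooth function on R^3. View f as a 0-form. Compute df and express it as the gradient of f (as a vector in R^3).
df = (2*x*z) dx + (9*y^2) dy + (x^2) dz; grad f = (2*x*z, 9*y^2, x^2)

For a 0-form f, d f = (∂f/∂x) dx + (∂f/∂y) dy + (∂f/∂z) dz. The components of the vector representation are exactly the entries of grad f in Cartesian coordinates:
  ∂f/∂x = 2*x*z
  ∂f/∂y = 9*y^2
  ∂f/∂z = x^2.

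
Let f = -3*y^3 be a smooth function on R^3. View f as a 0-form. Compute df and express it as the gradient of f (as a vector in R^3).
df = (0) dx + (-9*y^2) dy + (0) dz; grad f = (0, -9*y^2, 0)

For a 0-form f, d f = (∂f/∂x) dx + (∂f/∂y) dy + (∂f/∂z) dz. The components of the vector representation are exactly the entries of grad f in Cartesian coordinates:
  ∂f/∂x = 0
  ∂f/∂y = -9*y^2
  ∂f/∂z = 0.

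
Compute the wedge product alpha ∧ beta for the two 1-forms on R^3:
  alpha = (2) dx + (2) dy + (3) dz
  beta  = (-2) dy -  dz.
alpha ∧ beta = (-4) dx ∧ dy + (-2) dx ∧ dz + (4) dy ∧ dz

Distribute the wedge, using dx_i ∧ dx_j = -dx_j ∧ dx_i and dx_i ∧ dx_i = 0. For each pair (i, j) with i < j, the coefficient of dx_i ∧ dx_j in alpha ∧ beta is (alpha_i * beta_j - alpha_j * beta_i). Collecting: alpha ∧ beta = (-4) dx ∧ dy + (-2) dx ∧ dz + (4) dy ∧ dz.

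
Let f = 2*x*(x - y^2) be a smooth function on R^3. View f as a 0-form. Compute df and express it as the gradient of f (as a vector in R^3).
df = (4*x - 2*y^2) dx + (-4*x*y) dy + (0) dz; grad f = (4*x - 2*y^2, -4*x*y, 0)

For a 0-form f, d f = (∂f/∂x) dx + (∂f/∂y) dy + (∂f/∂z) dz. The components of the vector representation are exactly the entries of grad f in Cartesian coordinates:
  ∂f/∂x = 4*x - 2*y^2
  ∂f/∂y = -4*x*y
  ∂f/∂z = 0.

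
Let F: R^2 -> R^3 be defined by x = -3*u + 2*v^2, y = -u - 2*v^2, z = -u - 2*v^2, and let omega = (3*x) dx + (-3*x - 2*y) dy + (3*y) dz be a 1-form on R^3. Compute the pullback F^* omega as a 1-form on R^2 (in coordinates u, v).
F^* omega = (19*u - 10*v^2) du + (-68*u*v + 56*v^3) dv

Using F^*(f dg) = (f ∘ F) d(g ∘ F), substitute each coordinate x_i by F_i(u, v) in f_i, and replace dx_i by d F_i = (∂F_i/∂u) du + (∂F_i/∂v) dv.
  For the x component: f_1(F) = -9*u + 6*v^2; d F_1 = (-3) du + (4*v) dv
  For the y component: f_2(F) = 11*u - 2*v^2; d F_2 = (-1) du + (-4*v) dv
  For the z component: f_3(F) = -3*u - 6*v^2; d F_3 = (-1) du + (-4*v) dv
Combining and collecting du, dv coefficients:
  coeff of du: 19*u - 10*v^2
  coeff of dv: -68*u*v + 56*v^3
F^* omega = (19*u - 10*v^2) du + (-68*u*v + 56*v^3) dv.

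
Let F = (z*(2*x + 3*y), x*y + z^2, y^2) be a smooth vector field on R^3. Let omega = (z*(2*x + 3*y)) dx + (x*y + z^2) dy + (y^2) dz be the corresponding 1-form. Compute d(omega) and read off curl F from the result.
d(omega) = (2*y - 2*z) dy ∧ dz + (2*x + 3*y) dz ∧ dx + (y - 3*z) dx ∧ dy; curl F = (2*y - 2*z, 2*x + 3*y, y - 3*z)

d omega = sum_{i<j} (∂f_j/∂x_i - ∂f_i/∂x_j) dx_i ∧ dx_j. Under the identification (dy ∧ dz, dz ∧ dx, dx ∧ dy) ↔ (e_x, e_y, e_z), the coefficients are exactly the components of curl F. Compute:
  ∂R/∂y - ∂Q/∂z = (2*y) - (2*z) = 2*y - 2*z
  ∂P/∂z - ∂R/∂x = (2*x + 3*y) - (0) = 2*x + 3*y
  ∂Q/∂x - ∂P/∂y = (y) - (3*z) = y - 3*z.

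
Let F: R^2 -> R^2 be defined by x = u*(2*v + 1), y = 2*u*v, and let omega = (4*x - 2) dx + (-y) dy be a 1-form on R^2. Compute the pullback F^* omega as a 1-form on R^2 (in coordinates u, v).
F^* omega = (12*u*v^2 + 16*u*v + 4*u - 4*v - 2) du + (4*u*(3*u*v + 2*u - 1)) dv

Using F^*(f dg) = (f ∘ F) d(g ∘ F), substitute each coordinate x_i by F_i(u, v) in f_i, and replace dx_i by d F_i = (∂F_i/∂u) du + (∂F_i/∂v) dv.
  For the x component: f_1(F) = 8*u*v + 4*u - 2; d F_1 = (2*v + 1) du + (2*u) dv
  For the y component: f_2(F) = -2*u*v; d F_2 = (2*v) du + (2*u) dv
Combining and collecting du, dv coefficients:
  coeff of du: 12*u*v^2 + 16*u*v + 4*u - 4*v - 2
  coeff of dv: 4*u*(3*u*v + 2*u - 1)
F^* omega = (12*u*v^2 + 16*u*v + 4*u - 4*v - 2) du + (4*u*(3*u*v + 2*u - 1)) dv.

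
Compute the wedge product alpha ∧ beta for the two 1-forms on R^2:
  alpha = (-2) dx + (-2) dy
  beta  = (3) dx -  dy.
alpha ∧ beta = (8) dx ∧ dy

Distribute the wedge, using dx_i ∧ dx_j = -dx_j ∧ dx_i and dx_i ∧ dx_i = 0. For each pair (i, j) with i < j, the coefficient of dx_i ∧ dx_j in alpha ∧ beta is (alpha_i * beta_j - alpha_j * beta_i). Collecting: alpha ∧ beta = (8) dx ∧ dy.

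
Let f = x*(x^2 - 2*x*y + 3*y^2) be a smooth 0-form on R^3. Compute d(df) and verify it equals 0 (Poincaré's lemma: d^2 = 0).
d(df) = 0

Step 1: df = sum_i (∂f/∂x_i) dx_i = (3*x^2 - 4*x*y + 3*y^2) dx + (2*x*(-x + 3*y)) dy + (0) dz.
Step 2: Apply d again. Using the 1-form formula, the coefficient of dx ∧ dy in d(df) is ∂^2 f/∂x ∂y - ∂^2 f/∂y ∂x = (-4*x + 6*y) - (-4*x + 6*y) = 0 (equality of mixed partials for smooth f).
Similarly for dx ∧ dz and dy ∧ dz — all coefficients vanish. So d(df) = 0.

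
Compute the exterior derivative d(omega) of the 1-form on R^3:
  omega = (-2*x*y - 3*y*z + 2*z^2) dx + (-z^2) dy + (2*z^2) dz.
d(omega) = (2*x + 3*z) dx ∧ dy + (3*y - 4*z) dx ∧ dz + (2*z) dy ∧ dz

For a 1-form omega = sum_i f_i dx_i, the exterior derivative is
  d(omega) = sum_{i < j} (∂f_j/∂x_i - ∂f_i/∂x_j) dx_i ∧ dx_j.
  coefficient of dx ∧ dy: ∂f_2/∂x - ∂f_1/∂y = ∂(-z^2)/∂x - ∂(-2*x*y - 3*y*z + 2*z^2)/∂y = 2*x + 3*z
  coefficient of dx ∧ dz: ∂f_3/∂x - ∂f_1/∂z = ∂(2*z^2)/∂x - ∂(-2*x*y - 3*y*z + 2*z^2)/∂z = 3*y - 4*z
  coefficient of dy ∧ dz: ∂f_3/∂y - ∂f_2/∂z = ∂(2*z^2)/∂y - ∂(-z^2)/∂z = 2*z
Assembling: d(omega) = (2*x + 3*z) dx ∧ dy + (3*y - 4*z) dx ∧ dz + (2*z) dy ∧ dz.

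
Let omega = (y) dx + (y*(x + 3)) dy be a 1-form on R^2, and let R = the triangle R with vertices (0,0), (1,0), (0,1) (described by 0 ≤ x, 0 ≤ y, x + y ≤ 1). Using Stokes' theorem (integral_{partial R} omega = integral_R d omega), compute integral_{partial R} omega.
integral_(partial R) omega = -1/3

Stokes: integral_partial_R omega = integral_R d omega with d omega = (∂Q/∂x - ∂P/∂y) dx ∧ dy.
  ∂Q/∂x = y
  ∂P/∂y = 1
  integrand = ∂Q/∂x - ∂P/∂y = y - 1.
Integrating over R: integral_0^1 integral_0^{1-x} (y - 1) dy dx = -1/3.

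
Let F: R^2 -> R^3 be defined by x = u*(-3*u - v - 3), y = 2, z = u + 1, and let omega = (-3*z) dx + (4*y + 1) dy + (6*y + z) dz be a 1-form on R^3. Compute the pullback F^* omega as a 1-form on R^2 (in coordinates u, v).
F^* omega = (18*u^2 + 3*u*v + 28*u + 3*v + 22) du + (3*u*(u + 1)) dv

Using F^*(f dg) = (f ∘ F) d(g ∘ F), substitute each coordinate x_i by F_i(u, v) in f_i, and replace dx_i by d F_i = (∂F_i/∂u) du + (∂F_i/∂v) dv.
  For the x component: f_1(F) = -3*u - 3; d F_1 = (-6*u - v - 3) du + (-u) dv
  For the y component: f_2(F) = 9; d F_2 = (0) du + (0) dv
  For the z component: f_3(F) = u + 13; d F_3 = (1) du + (0) dv
Combining and collecting du, dv coefficients:
  coeff of du: 18*u^2 + 3*u*v + 28*u + 3*v + 22
  coeff of dv: 3*u*(u + 1)
F^* omega = (18*u^2 + 3*u*v + 28*u + 3*v + 22) du + (3*u*(u + 1)) dv.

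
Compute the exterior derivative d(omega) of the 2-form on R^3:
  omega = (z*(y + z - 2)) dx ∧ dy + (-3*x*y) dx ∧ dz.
d(omega) = (3*x + y + 2*z - 2) dx ∧ dy ∧ dz

For a 2-form omega = sum_{i<j} g_{ij} dx_i ∧ dx_j, the exterior derivative is
  d(omega) = sum_{i<j} d(g_{ij}) ∧ dx_i ∧ dx_j = sum_{i<j, k} (∂g_{ij}/∂x_k) dx_k ∧ dx_i ∧ dx_j.
Expand each term, using dx_k ∧ dx_i ∧ dx_j = sgn(permutation) dx_{(a)} ∧ dx_{(b)} ∧ dx_{(c)} with (a < b < c) sorted:
  d(z*(y + z - 2)) includes (∂/∂z)(z*(y + z - 2)) dz = (y + 2*z - 2) dz, which multiplied by dx ∧ dy gives (y + 2*z - 2) dx ∧ dy ∧ dz
  d(-3*x*y) includes (∂/∂y)(-3*x*y) dy = (-3*x) dy, which multiplied by dx ∧ dz gives (3*x) dx ∧ dy ∧ dz
Collecting like 3-forms: d(omega) = (3*x + y + 2*z - 2) dx ∧ dy ∧ dz.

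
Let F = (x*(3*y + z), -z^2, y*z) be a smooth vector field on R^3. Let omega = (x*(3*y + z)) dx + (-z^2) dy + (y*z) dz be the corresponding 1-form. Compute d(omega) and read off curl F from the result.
d(omega) = (3*z) dy ∧ dz + (x) dz ∧ dx + (-3*x) dx ∧ dy; curl F = (3*z, x, -3*x)

d omega = sum_{i<j} (∂f_j/∂x_i - ∂f_i/∂x_j) dx_i ∧ dx_j. Under the identification (dy ∧ dz, dz ∧ dx, dx ∧ dy) ↔ (e_x, e_y, e_z), the coefficients are exactly the components of curl F. Compute:
  ∂R/∂y - ∂Q/∂z = (z) - (-2*z) = 3*z
  ∂P/∂z - ∂R/∂x = (x) - (0) = x
  ∂Q/∂x - ∂P/∂y = (0) - (3*x) = -3*x.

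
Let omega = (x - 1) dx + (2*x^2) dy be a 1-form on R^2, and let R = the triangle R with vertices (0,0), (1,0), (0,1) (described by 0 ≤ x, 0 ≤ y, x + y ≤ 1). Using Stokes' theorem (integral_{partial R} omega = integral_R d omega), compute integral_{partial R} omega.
integral_(partial R) omega = 2/3

Stokes: integral_partial_R omega = integral_R d omega with d omega = (∂Q/∂x - ∂P/∂y) dx ∧ dy.
  ∂Q/∂x = 4*x
  ∂P/∂y = 0
  integrand = ∂Q/∂x - ∂P/∂y = 4*x.
Integrating over R: integral_0^1 integral_0^{1-x} (4*x) dy dx = 2/3.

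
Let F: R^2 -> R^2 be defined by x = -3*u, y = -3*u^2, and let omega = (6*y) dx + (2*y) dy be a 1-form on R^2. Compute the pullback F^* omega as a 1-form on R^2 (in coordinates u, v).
F^* omega = (u^2*(36*u + 54)) du

Using F^*(f dg) = (f ∘ F) d(g ∘ F), substitute each coordinate x_i by F_i(u, v) in f_i, and replace dx_i by d F_i = (∂F_i/∂u) du + (∂F_i/∂v) dv.
  For the x component: f_1(F) = -18*u^2; d F_1 = (-3) du + (0) dv
  For the y component: f_2(F) = -6*u^2; d F_2 = (-6*u) du + (0) dv
Combining and collecting du, dv coefficients:
  coeff of du: u^2*(36*u + 54)
  coeff of dv: 0
F^* omega = (u^2*(36*u + 54)) du.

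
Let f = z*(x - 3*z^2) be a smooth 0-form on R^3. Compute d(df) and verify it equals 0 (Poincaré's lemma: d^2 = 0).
d(df) = 0

Step 1: df = sum_i (∂f/∂x_i) dx_i = (z) dx + (0) dy + (x - 9*z^2) dz.
Step 2: Apply d again. Using the 1-form formula, the coefficient of dx ∧ dy in d(df) is ∂^2 f/∂x ∂y - ∂^2 f/∂y ∂x = (0) - (0) = 0 (equality of mixed partials for smooth f).
Similarly for dx ∧ dz and dy ∧ dz — all coefficients vanish. So d(df) = 0.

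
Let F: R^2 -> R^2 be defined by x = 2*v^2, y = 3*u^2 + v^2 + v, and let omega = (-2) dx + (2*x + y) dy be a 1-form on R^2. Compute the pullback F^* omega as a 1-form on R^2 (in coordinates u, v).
F^* omega = (6*u*(3*u^2 + 5*v^2 + v)) du + (6*u^2*v + 3*u^2 + 10*v^3 + 7*v^2 - 7*v) dv

Using F^*(f dg) = (f ∘ F) d(g ∘ F), substitute each coordinate x_i by F_i(u, v) in f_i, and replace dx_i by d F_i = (∂F_i/∂u) du + (∂F_i/∂v) dv.
  For the x component: f_1(F) = -2; d F_1 = (0) du + (4*v) dv
  For the y component: f_2(F) = 3*u^2 + 5*v^2 + v; d F_2 = (6*u) du + (2*v + 1) dv
Combining and collecting du, dv coefficients:
  coeff of du: 6*u*(3*u^2 + 5*v^2 + v)
  coeff of dv: 6*u^2*v + 3*u^2 + 10*v^3 + 7*v^2 - 7*v
F^* omega = (6*u*(3*u^2 + 5*v^2 + v)) du + (6*u^2*v + 3*u^2 + 10*v^3 + 7*v^2 - 7*v) dv.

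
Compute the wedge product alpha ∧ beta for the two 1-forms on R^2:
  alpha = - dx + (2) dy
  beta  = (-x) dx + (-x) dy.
alpha ∧ beta = (3*x) dx ∧ dy

Distribute the wedge, using dx_i ∧ dx_j = -dx_j ∧ dx_i and dx_i ∧ dx_i = 0. For each pair (i, j) with i < j, the coefficient of dx_i ∧ dx_j in alpha ∧ beta is (alpha_i * beta_j - alpha_j * beta_i). Collecting: alpha ∧ beta = (3*x) dx ∧ dy.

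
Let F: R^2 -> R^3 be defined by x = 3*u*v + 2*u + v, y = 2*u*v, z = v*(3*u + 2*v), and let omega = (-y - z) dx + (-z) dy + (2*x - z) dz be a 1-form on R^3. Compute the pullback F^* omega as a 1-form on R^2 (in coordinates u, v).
F^* omega = (2*v*(-6*u*v + u - 8*v^2 + v)) du + (-12*u^2*v + 12*u^2 - 4*u*v^2 + 17*u*v - 8*v^3 + 6*v^2) dv

Using F^*(f dg) = (f ∘ F) d(g ∘ F), substitute each coordinate x_i by F_i(u, v) in f_i, and replace dx_i by d F_i = (∂F_i/∂u) du + (∂F_i/∂v) dv.
  For the x component: f_1(F) = v*(-5*u - 2*v); d F_1 = (3*v + 2) du + (3*u + 1) dv
  For the y component: f_2(F) = v*(-3*u - 2*v); d F_2 = (2*v) du + (2*u) dv
  For the z component: f_3(F) = 3*u*v + 4*u - 2*v^2 + 2*v; d F_3 = (3*v) du + (3*u + 4*v) dv
Combining and collecting du, dv coefficients:
  coeff of du: 2*v*(-6*u*v + u - 8*v^2 + v)
  coeff of dv: -12*u^2*v + 12*u^2 - 4*u*v^2 + 17*u*v - 8*v^3 + 6*v^2
F^* omega = (2*v*(-6*u*v + u - 8*v^2 + v)) du + (-12*u^2*v + 12*u^2 - 4*u*v^2 + 17*u*v - 8*v^3 + 6*v^2) dv.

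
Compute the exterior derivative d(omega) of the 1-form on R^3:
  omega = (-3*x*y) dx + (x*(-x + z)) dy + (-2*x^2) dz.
d(omega) = (x + z) dx ∧ dy + (-4*x) dx ∧ dz + (-x) dy ∧ dz

For a 1-form omega = sum_i f_i dx_i, the exterior derivative is
  d(omega) = sum_{i < j} (∂f_j/∂x_i - ∂f_i/∂x_j) dx_i ∧ dx_j.
  coefficient of dx ∧ dy: ∂f_2/∂x - ∂f_1/∂y = ∂(x*(-x + z))/∂x - ∂(-3*x*y)/∂y = x + z
  coefficient of dx ∧ dz: ∂f_3/∂x - ∂f_1/∂z = ∂(-2*x^2)/∂x - ∂(-3*x*y)/∂z = -4*x
  coefficient of dy ∧ dz: ∂f_3/∂y - ∂f_2/∂z = ∂(-2*x^2)/∂y - ∂(x*(-x + z))/∂z = -x
Assembling: d(omega) = (x + z) dx ∧ dy + (-4*x) dx ∧ dz + (-x) dy ∧ dz.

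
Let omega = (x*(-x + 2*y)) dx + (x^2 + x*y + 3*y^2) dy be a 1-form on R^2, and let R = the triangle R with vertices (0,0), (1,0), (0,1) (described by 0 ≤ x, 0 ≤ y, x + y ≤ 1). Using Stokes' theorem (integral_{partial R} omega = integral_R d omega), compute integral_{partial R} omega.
integral_(partial R) omega = 1/6

Stokes: integral_partial_R omega = integral_R d omega with d omega = (∂Q/∂x - ∂P/∂y) dx ∧ dy.
  ∂Q/∂x = 2*x + y
  ∂P/∂y = 2*x
  integrand = ∂Q/∂x - ∂P/∂y = y.
Integrating over R: integral_0^1 integral_0^{1-x} (y) dy dx = 1/6.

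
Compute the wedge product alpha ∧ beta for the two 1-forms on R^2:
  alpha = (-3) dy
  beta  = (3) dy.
alpha ∧ beta = 0

Distribute the wedge, using dx_i ∧ dx_j = -dx_j ∧ dx_i and dx_i ∧ dx_i = 0. For each pair (i, j) with i < j, the coefficient of dx_i ∧ dx_j in alpha ∧ beta is (alpha_i * beta_j - alpha_j * beta_i). Collecting: alpha ∧ beta = 0.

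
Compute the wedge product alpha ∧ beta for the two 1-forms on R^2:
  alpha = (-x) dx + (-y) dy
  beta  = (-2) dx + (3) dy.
alpha ∧ beta = (-3*x - 2*y) dx ∧ dy

Distribute the wedge, using dx_i ∧ dx_j = -dx_j ∧ dx_i and dx_i ∧ dx_i = 0. For each pair (i, j) with i < j, the coefficient of dx_i ∧ dx_j in alpha ∧ beta is (alpha_i * beta_j - alpha_j * beta_i). Collecting: alpha ∧ beta = (-3*x - 2*y) dx ∧ dy.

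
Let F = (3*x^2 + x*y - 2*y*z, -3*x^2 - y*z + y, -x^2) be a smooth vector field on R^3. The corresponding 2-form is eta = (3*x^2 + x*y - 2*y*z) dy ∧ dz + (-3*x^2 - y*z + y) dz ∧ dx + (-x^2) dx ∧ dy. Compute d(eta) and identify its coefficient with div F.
d(eta) = (6*x + y - z + 1) dx ∧ dy ∧ dz; div F = 6*x + y - z + 1

For a 2-form in R^3 of the form above, applying d gives a 3-form with coefficient ∂P/∂x + ∂Q/∂y + ∂R/∂z:
  ∂P/∂x = 6*x + y
  ∂Q/∂y = 1 - z
  ∂R/∂z = 0
Sum = 6*x + y - z + 1, which is exactly div F.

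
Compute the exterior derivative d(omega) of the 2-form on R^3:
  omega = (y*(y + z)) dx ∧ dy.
d(omega) = (y) dx ∧ dy ∧ dz

For a 2-form omega = sum_{i<j} g_{ij} dx_i ∧ dx_j, the exterior derivative is
  d(omega) = sum_{i<j} d(g_{ij}) ∧ dx_i ∧ dx_j = sum_{i<j, k} (∂g_{ij}/∂x_k) dx_k ∧ dx_i ∧ dx_j.
Expand each term, using dx_k ∧ dx_i ∧ dx_j = sgn(permutation) dx_{(a)} ∧ dx_{(b)} ∧ dx_{(c)} with (a < b < c) sorted:
  d(y*(y + z)) includes (∂/∂z)(y*(y + z)) dz = (y) dz, which multiplied by dx ∧ dy gives (y) dx ∧ dy ∧ dz
Collecting like 3-forms: d(omega) = (y) dx ∧ dy ∧ dz.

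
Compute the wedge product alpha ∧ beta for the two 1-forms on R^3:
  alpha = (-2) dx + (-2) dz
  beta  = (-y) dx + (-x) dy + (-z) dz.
alpha ∧ beta = (2*x) dx ∧ dy + (-2*y + 2*z) dx ∧ dz + (-2*x) dy ∧ dz

Distribute the wedge, using dx_i ∧ dx_j = -dx_j ∧ dx_i and dx_i ∧ dx_i = 0. For each pair (i, j) with i < j, the coefficient of dx_i ∧ dx_j in alpha ∧ beta is (alpha_i * beta_j - alpha_j * beta_i). Collecting: alpha ∧ beta = (2*x) dx ∧ dy + (-2*y + 2*z) dx ∧ dz + (-2*x) dy ∧ dz.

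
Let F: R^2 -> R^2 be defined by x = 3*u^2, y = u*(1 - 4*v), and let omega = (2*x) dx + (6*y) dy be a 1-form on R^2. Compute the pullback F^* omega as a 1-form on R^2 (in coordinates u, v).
F^* omega = (6*u*(6*u^2 + 16*v^2 - 8*v + 1)) du + (u^2*(96*v - 24)) dv

Using F^*(f dg) = (f ∘ F) d(g ∘ F), substitute each coordinate x_i by F_i(u, v) in f_i, and replace dx_i by d F_i = (∂F_i/∂u) du + (∂F_i/∂v) dv.
  For the x component: f_1(F) = 6*u^2; d F_1 = (6*u) du + (0) dv
  For the y component: f_2(F) = 6*u*(1 - 4*v); d F_2 = (1 - 4*v) du + (-4*u) dv
Combining and collecting du, dv coefficients:
  coeff of du: 6*u*(6*u^2 + 16*v^2 - 8*v + 1)
  coeff of dv: u^2*(96*v - 24)
F^* omega = (6*u*(6*u^2 + 16*v^2 - 8*v + 1)) du + (u^2*(96*v - 24)) dv.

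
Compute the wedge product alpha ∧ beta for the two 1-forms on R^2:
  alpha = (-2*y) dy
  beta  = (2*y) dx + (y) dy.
alpha ∧ beta = (4*y^2) dx ∧ dy

Distribute the wedge, using dx_i ∧ dx_j = -dx_j ∧ dx_i and dx_i ∧ dx_i = 0. For each pair (i, j) with i < j, the coefficient of dx_i ∧ dx_j in alpha ∧ beta is (alpha_i * beta_j - alpha_j * beta_i). Collecting: alpha ∧ beta = (4*y^2) dx ∧ dy.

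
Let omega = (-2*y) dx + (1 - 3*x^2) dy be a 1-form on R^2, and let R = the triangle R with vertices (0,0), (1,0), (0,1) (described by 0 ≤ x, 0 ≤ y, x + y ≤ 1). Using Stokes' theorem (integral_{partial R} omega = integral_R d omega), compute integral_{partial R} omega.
integral_(partial R) omega = 0

Stokes: integral_partial_R omega = integral_R d omega with d omega = (∂Q/∂x - ∂P/∂y) dx ∧ dy.
  ∂Q/∂x = -6*x
  ∂P/∂y = -2
  integrand = ∂Q/∂x - ∂P/∂y = 2 - 6*x.
Integrating over R: integral_0^1 integral_0^{1-x} (2 - 6*x) dy dx = 0.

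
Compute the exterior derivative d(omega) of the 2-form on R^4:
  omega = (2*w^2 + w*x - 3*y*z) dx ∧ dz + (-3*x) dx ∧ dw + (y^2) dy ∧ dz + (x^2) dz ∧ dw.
d(omega) = (3*z) dx ∧ dy ∧ dz + (4*w + 3*x) dx ∧ dz ∧ dw

For a 2-form omega = sum_{i<j} g_{ij} dx_i ∧ dx_j, the exterior derivative is
  d(omega) = sum_{i<j} d(g_{ij}) ∧ dx_i ∧ dx_j = sum_{i<j, k} (∂g_{ij}/∂x_k) dx_k ∧ dx_i ∧ dx_j.
Expand each term, using dx_k ∧ dx_i ∧ dx_j = sgn(permutation) dx_{(a)} ∧ dx_{(b)} ∧ dx_{(c)} with (a < b < c) sorted:
  d(2*w^2 + w*x - 3*y*z) includes (∂/∂y)(2*w^2 + w*x - 3*y*z) dy = (-3*z) dy, which multiplied by dx ∧ dz gives (3*z) dx ∧ dy ∧ dz
  d(2*w^2 + w*x - 3*y*z) includes (∂/∂w)(2*w^2 + w*x - 3*y*z) dw = (4*w + x) dw, which multiplied by dx ∧ dz gives (4*w + x) dx ∧ dz ∧ dw
  d(x^2) includes (∂/∂x)(x^2) dx = (2*x) dx, which multiplied by dz ∧ dw gives (2*x) dx ∧ dz ∧ dw
Collecting like 3-forms: d(omega) = (3*z) dx ∧ dy ∧ dz + (4*w + 3*x) dx ∧ dz ∧ dw.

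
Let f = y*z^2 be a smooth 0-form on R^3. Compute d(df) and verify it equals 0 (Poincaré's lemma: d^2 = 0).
d(df) = 0

Step 1: df = sum_i (∂f/∂x_i) dx_i = (0) dx + (z^2) dy + (2*y*z) dz.
Step 2: Apply d again. Using the 1-form formula, the coefficient of dx ∧ dy in d(df) is ∂^2 f/∂x ∂y - ∂^2 f/∂y ∂x = (0) - (0) = 0 (equality of mixed partials for smooth f).
Similarly for dx ∧ dz and dy ∧ dz — all coefficients vanish. So d(df) = 0.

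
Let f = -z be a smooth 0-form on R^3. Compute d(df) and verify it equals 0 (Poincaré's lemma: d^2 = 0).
d(df) = 0

Step 1: df = sum_i (∂f/∂x_i) dx_i = (0) dx + (0) dy + (-1) dz.
Step 2: Apply d again. Using the 1-form formula, the coefficient of dx ∧ dy in d(df) is ∂^2 f/∂x ∂y - ∂^2 f/∂y ∂x = (0) - (0) = 0 (equality of mixed partials for smooth f).
Similarly for dx ∧ dz and dy ∧ dz — all coefficients vanish. So d(df) = 0.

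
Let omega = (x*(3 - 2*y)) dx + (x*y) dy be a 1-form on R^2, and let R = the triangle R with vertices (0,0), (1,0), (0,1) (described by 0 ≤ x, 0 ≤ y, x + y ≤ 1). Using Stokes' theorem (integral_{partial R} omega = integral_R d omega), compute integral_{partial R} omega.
integral_(partial R) omega = 1/2

Stokes: integral_partial_R omega = integral_R d omega with d omega = (∂Q/∂x - ∂P/∂y) dx ∧ dy.
  ∂Q/∂x = y
  ∂P/∂y = -2*x
  integrand = ∂Q/∂x - ∂P/∂y = 2*x + y.
Integrating over R: integral_0^1 integral_0^{1-x} (2*x + y) dy dx = 1/2.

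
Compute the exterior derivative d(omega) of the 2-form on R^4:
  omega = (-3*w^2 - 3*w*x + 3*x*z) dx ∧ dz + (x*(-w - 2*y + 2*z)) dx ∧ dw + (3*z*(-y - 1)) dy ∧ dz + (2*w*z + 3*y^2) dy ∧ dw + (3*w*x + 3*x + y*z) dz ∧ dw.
d(omega) = (-3*w - 5*x + 3) dx ∧ dz ∧ dw + (2*x) dx ∧ dy ∧ dw + (-2*w + z) dy ∧ dz ∧ dw

For a 2-form omega = sum_{i<j} g_{ij} dx_i ∧ dx_j, the exterior derivative is
  d(omega) = sum_{i<j} d(g_{ij}) ∧ dx_i ∧ dx_j = sum_{i<j, k} (∂g_{ij}/∂x_k) dx_k ∧ dx_i ∧ dx_j.
Expand each term, using dx_k ∧ dx_i ∧ dx_j = sgn(permutation) dx_{(a)} ∧ dx_{(b)} ∧ dx_{(c)} with (a < b < c) sorted:
  d(-3*w^2 - 3*w*x + 3*x*z) includes (∂/∂w)(-3*w^2 - 3*w*x + 3*x*z) dw = (-6*w - 3*x) dw, which multiplied by dx ∧ dz gives (-6*w - 3*x) dx ∧ dz ∧ dw
  d(x*(-w - 2*y + 2*z)) includes (∂/∂y)(x*(-w - 2*y + 2*z)) dy = (-2*x) dy, which multiplied by dx ∧ dw gives (2*x) dx ∧ dy ∧ dw
  d(x*(-w - 2*y + 2*z)) includes (∂/∂z)(x*(-w - 2*y + 2*z)) dz = (2*x) dz, which multiplied by dx ∧ dw gives (-2*x) dx ∧ dz ∧ dw
  d(2*w*z + 3*y^2) includes (∂/∂z)(2*w*z + 3*y^2) dz = (2*w) dz, which multiplied by dy ∧ dw gives (-2*w) dy ∧ dz ∧ dw
  d(3*w*x + 3*x + y*z) includes (∂/∂x)(3*w*x + 3*x + y*z) dx = (3*w + 3) dx, which multiplied by dz ∧ dw gives (3*w + 3) dx ∧ dz ∧ dw
  d(3*w*x + 3*x + y*z) includes (∂/∂y)(3*w*x + 3*x + y*z) dy = (z) dy, which multiplied by dz ∧ dw gives (z) dy ∧ dz ∧ dw
Collecting like 3-forms: d(omega) = (-3*w - 5*x + 3) dx ∧ dz ∧ dw + (2*x) dx ∧ dy ∧ dw + (-2*w + z) dy ∧ dz ∧ dw.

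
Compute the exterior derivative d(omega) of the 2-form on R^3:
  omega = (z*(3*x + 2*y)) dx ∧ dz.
d(omega) = (-2*z) dx ∧ dy ∧ dz

For a 2-form omega = sum_{i<j} g_{ij} dx_i ∧ dx_j, the exterior derivative is
  d(omega) = sum_{i<j} d(g_{ij}) ∧ dx_i ∧ dx_j = sum_{i<j, k} (∂g_{ij}/∂x_k) dx_k ∧ dx_i ∧ dx_j.
Expand each term, using dx_k ∧ dx_i ∧ dx_j = sgn(permutation) dx_{(a)} ∧ dx_{(b)} ∧ dx_{(c)} with (a < b < c) sorted:
  d(z*(3*x + 2*y)) includes (∂/∂y)(z*(3*x + 2*y)) dy = (2*z) dy, which multiplied by dx ∧ dz gives (-2*z) dx ∧ dy ∧ dz
Collecting like 3-forms: d(omega) = (-2*z) dx ∧ dy ∧ dz.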